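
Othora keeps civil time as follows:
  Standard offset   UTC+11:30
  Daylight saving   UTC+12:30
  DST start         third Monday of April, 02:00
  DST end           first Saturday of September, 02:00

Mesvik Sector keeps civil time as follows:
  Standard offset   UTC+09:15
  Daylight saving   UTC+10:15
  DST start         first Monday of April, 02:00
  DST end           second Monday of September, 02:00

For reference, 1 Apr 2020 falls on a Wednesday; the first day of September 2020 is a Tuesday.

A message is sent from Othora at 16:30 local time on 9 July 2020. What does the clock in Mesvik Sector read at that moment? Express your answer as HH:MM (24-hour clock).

14:15

1 April 2020 is a Wednesday, so the first Monday is April 6 and the third is April 20.
1 September 2020 is a Tuesday, so the first Saturday is September 5.
Daylight saving runs 20 April – 5 September; 9 July 2020 is inside that window, so Othora is at UTC+12:30.
16:30 Othora − 12h30m = 04:00 UTC.
1 April 2020 is a Wednesday, so the first Monday is April 6.
1 September 2020 is a Tuesday, so the first Monday is September 7 and the second is September 14.
At the standard offset (UTC+09:15), 04:00 UTC + 9h15m = 13:15 Mesvik Sector standard time.
The standard-time date in Mesvik Sector, 9 July 2020, falls between 6 April and 14 September, so daylight saving is in effect and Mesvik Sector is at UTC+10:15.
04:00 UTC + 10h15m = 14:15 Mesvik Sector.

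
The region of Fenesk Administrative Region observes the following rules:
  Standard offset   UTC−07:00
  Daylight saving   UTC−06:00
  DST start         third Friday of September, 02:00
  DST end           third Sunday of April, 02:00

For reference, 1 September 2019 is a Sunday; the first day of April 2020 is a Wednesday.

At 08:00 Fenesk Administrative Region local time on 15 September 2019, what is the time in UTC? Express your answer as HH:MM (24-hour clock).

15:00

1 September 2019 is a Sunday, so the first Friday is September 6 and the third is September 20.
1 April 2020 is a Wednesday, so the first Sunday is April 5 and the third is April 19.
15 September 2019 is outside the daylight-saving period (20 September 2019 – 19 April 2020), so Fenesk Administrative Region is on standard time, UTC−07:00.
08:00 local + 7h = 15:00 UTC.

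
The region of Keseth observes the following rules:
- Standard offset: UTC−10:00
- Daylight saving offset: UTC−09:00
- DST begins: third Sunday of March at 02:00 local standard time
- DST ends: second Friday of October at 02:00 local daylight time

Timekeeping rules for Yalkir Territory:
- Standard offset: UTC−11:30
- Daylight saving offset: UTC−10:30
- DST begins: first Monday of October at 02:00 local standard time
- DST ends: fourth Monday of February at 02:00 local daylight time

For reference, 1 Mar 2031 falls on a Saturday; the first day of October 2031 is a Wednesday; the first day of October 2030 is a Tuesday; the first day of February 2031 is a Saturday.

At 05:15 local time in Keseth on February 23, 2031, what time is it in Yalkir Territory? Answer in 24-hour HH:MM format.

04:45

1 March 2031 is a Saturday, so the first Sunday is March 2 and the third is March 16.
1 October 2031 is a Wednesday, so the first Friday is October 3 and the second is October 10.
February 23, 2031 does not fall between 16 March and 10 October, so daylight saving is not in effect and Keseth is at UTC−10:00.
05:15 Keseth + 10h = 15:15 UTC.
1 October 2030 is a Tuesday, so the first Monday is October 7.
1 February 2031 is a Saturday, so the first Monday is February 3 and the fourth is February 24.
At the standard offset (UTC−11:30), 15:15 UTC − 11h30m = 03:45 Yalkir Territory standard time.
The standard-time date in Yalkir Territory, February 23, 2031, falls between 7 October 2030 and 24 February 2031, so daylight saving is in effect and Yalkir Territory is at UTC−10:30.
15:15 UTC − 10h30m = 04:45 Yalkir Territory.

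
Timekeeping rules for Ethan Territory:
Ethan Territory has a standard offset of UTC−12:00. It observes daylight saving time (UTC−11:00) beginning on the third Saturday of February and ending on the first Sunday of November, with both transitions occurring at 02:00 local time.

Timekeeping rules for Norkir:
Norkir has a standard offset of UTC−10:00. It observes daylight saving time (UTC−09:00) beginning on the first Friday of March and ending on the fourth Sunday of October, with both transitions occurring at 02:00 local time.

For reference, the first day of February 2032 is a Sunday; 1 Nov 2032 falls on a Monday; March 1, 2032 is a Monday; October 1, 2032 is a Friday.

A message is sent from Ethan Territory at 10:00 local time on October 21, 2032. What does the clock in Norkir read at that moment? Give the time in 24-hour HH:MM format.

12:00

1 February 2032 is a Sunday, so the first Saturday is February 7 and the third is February 21.
1 November 2032 is a Monday, so the first Sunday is November 7.
October 21, 2032 falls between 21 February and 7 November, so daylight saving is in effect and Ethan Territory is at UTC−11:00.
10:00 Ethan Territory + 11h = 21:00 UTC.
1 March 2032 is a Monday, so the first Friday is March 5.
1 October 2032 is a Friday, so the first Sunday is October 3 and the fourth is October 24.
At the standard offset (UTC−10:00), 21:00 UTC − 10h = 11:00 Norkir standard time.
The standard-time date in Norkir, October 21, 2032, falls between 5 March and 24 October, so daylight saving is in effect and Norkir is at UTC−09:00.
21:00 UTC − 9h = 12:00 Norkir.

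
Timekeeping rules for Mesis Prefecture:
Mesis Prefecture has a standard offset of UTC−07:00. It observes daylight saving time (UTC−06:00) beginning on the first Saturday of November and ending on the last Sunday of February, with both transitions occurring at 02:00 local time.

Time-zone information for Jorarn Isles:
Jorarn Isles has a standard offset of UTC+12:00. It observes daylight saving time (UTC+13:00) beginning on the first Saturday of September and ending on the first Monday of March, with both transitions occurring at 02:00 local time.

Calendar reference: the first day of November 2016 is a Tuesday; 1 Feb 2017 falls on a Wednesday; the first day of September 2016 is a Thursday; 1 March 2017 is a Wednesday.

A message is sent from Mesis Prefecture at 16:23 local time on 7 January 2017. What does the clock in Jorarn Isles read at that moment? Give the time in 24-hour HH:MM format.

1 November 2016 is a Tuesday, so the first Saturday is November 5.
1 February 2017 is a Wednesday, so Sundays fall on 5, 12, 19, 26; the last is February 26.
7 January 2017 lies within the daylight-saving period (5 November 2016 – 26 February 2017), so Mesis Prefecture is on daylight time, UTC−06:00.
16:23 Mesis Prefecture + 6h = 22:23 UTC.
1 September 2016 is a Thursday, so the first Saturday is September 3.
1 March 2017 is a Wednesday, so the first Monday is March 6.
At the standard offset (UTC+12:00), 22:23 UTC + 12h = 10:23 Jorarn Isles standard time (rolling into the next day, 8 January 2017).
Daylight saving runs 3 September 2016 – 6 March 2017; the standard-time date in Jorarn Isles, 8 January 2017, is inside that window, so Jorarn Isles is at UTC+13:00.
22:23 UTC + 13h = 11:23 Jorarn Isles (rolling into the next day, 8 January 2017).

11:23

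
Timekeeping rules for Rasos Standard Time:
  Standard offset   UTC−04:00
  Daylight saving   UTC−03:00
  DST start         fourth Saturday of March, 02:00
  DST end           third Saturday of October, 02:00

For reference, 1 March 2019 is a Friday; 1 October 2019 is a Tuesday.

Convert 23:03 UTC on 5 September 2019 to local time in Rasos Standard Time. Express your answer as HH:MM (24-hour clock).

1 March 2019 is a Friday, so the first Saturday is March 2 and the fourth is March 23.
1 October 2019 is a Tuesday, so the first Saturday is October 5 and the third is October 19.
At the standard offset (UTC−04:00), 23:03 UTC − 4h = 19:03 Rasos Standard Time standard time.
Daylight saving runs 23 March – 19 October; the standard-time date in Rasos Standard Time, 5 September 2019, is inside that window, so Rasos Standard Time is at UTC−03:00.
23:03 UTC − 3h = 20:03 local.

20:03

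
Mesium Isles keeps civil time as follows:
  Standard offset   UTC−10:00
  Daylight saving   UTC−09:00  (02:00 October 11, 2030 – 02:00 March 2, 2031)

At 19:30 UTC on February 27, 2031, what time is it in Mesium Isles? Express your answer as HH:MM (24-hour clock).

At the standard offset (UTC−10:00), 19:30 UTC − 10h = 09:30 Mesium Isles standard time.
The standard-time date in Mesium Isles, February 27, 2031, falls between 11 October 2030 and 2 March 2031, so daylight saving is in effect and Mesium Isles is at UTC−09:00.
19:30 UTC − 9h = 10:30 local.

10:30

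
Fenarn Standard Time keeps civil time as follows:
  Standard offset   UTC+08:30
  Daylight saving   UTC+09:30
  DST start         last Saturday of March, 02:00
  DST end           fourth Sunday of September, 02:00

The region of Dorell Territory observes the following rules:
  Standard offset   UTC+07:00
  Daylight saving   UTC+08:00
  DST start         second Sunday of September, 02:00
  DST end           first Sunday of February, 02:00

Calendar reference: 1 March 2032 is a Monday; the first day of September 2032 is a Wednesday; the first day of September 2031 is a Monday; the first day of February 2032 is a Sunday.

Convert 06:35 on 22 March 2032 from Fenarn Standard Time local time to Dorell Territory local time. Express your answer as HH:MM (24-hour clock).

1 March 2032 is a Monday, so Saturdays fall on 6, 13, 20, 27; the last is March 27.
1 September 2032 is a Wednesday, so the first Sunday is September 5 and the fourth is September 26.
22 March 2032 does not fall between 27 March and 26 September, so daylight saving is not in effect and Fenarn Standard Time is at UTC+08:30.
06:35 Fenarn Standard Time − 8h30m = 22:05 UTC (rolling into the previous day, 21 March 2032).
1 September 2031 is a Monday, so the first Sunday is September 7 and the second is September 14.
1 February 2032 is a Sunday, so the first Sunday is February 1.
At the standard offset (UTC+07:00), 22:05 UTC + 7h = 05:05 Dorell Territory standard time (rolling into the next day, 22 March 2032).
The standard-time date in Dorell Territory, 22 March 2032, does not fall between 14 September 2031 and 1 February 2032, so daylight saving is not in effect and Dorell Territory is at UTC+07:00.
22:05 UTC + 7h = 05:05 Dorell Territory (rolling into the next day, 22 March 2032).

05:05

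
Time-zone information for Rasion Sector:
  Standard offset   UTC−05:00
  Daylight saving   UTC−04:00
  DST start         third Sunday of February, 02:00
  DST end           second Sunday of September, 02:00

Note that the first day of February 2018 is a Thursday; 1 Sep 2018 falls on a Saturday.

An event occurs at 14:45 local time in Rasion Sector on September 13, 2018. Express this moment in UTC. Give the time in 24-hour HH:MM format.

1 February 2018 is a Thursday, so the first Sunday is February 4 and the third is February 18.
1 September 2018 is a Saturday, so the first Sunday is September 2 and the second is September 9.
September 13, 2018 is outside the daylight-saving period (18 February – 9 September), so Rasion Sector is on standard time, UTC−05:00.
14:45 local + 5h = 19:45 UTC.

19:45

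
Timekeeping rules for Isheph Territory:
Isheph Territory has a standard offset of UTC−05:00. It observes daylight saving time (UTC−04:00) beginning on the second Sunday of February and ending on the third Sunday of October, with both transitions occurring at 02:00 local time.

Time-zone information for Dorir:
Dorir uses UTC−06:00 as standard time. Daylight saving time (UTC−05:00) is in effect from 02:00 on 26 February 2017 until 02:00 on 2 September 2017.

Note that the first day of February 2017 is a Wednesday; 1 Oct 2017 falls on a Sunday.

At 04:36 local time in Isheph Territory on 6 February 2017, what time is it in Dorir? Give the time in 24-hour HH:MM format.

1 February 2017 is a Wednesday, so the first Sunday is February 5 and the second is February 12.
1 October 2017 is a Sunday, so the first Sunday is October 1 and the third is October 15.
Daylight saving runs 12 February – 15 October; 6 February 2017 is outside that window, so Isheph Territory is on standard time at UTC−05:00.
04:36 Isheph Territory + 5h = 09:36 UTC.
At the standard offset (UTC−06:00), 09:36 UTC − 6h = 03:36 Dorir standard time.
The standard-time date in Dorir, 6 February 2017, is outside the daylight-saving period (26 February – 2 September), so Dorir is on standard time, UTC−06:00.
09:36 UTC − 6h = 03:36 Dorir.

03:36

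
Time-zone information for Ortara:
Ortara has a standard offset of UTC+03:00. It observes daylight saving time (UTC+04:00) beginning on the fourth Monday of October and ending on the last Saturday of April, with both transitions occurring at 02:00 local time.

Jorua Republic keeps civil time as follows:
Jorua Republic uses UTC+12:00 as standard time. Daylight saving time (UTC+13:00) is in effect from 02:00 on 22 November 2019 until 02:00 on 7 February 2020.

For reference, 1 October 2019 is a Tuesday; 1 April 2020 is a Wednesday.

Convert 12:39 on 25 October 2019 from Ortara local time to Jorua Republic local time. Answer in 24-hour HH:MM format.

21:39

1 October 2019 is a Tuesday, so the first Monday is October 7 and the fourth is October 28.
1 April 2020 is a Wednesday, so Saturdays fall on 4, 11, 18, 25; the last is April 25.
25 October 2019 does not fall between 28 October 2019 and 25 April 2020, so daylight saving is not in effect and Ortara is at UTC+03:00.
12:39 Ortara − 3h = 09:39 UTC.
At the standard offset (UTC+12:00), 09:39 UTC + 12h = 21:39 Jorua Republic standard time.
The standard-time date in Jorua Republic, 25 October 2019, is outside the daylight-saving period (22 November 2019 – 7 February 2020), so Jorua Republic is on standard time, UTC+12:00.
09:39 UTC + 12h = 21:39 Jorua Republic.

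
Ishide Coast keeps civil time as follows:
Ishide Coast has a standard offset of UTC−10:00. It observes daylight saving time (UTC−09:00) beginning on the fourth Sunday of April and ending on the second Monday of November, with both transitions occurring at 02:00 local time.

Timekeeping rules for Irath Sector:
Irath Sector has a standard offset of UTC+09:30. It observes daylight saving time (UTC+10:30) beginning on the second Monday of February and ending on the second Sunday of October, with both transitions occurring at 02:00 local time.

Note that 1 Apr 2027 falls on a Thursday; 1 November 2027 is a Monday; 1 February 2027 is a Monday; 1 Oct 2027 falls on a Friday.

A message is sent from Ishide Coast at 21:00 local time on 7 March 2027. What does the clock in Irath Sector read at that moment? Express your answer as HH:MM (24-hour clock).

17:30

1 April 2027 is a Thursday, so the first Sunday is April 4 and the fourth is April 25.
1 November 2027 is a Monday, so the first Monday is November 1 and the second is November 8.
7 March 2027 is outside the daylight-saving period (25 April – 8 November), so Ishide Coast is on standard time, UTC−10:00.
21:00 Ishide Coast + 10h = 07:00 UTC (rolling into the next day, 8 March 2027).
1 February 2027 is a Monday, so the first Monday is February 1 and the second is February 8.
1 October 2027 is a Friday, so the first Sunday is October 3 and the second is October 10.
At the standard offset (UTC+09:30), 07:00 UTC + 9h30m = 16:30 Irath Sector standard time.
The standard-time date in Irath Sector, 8 March 2027, lies within the daylight-saving period (8 February – 10 October), so Irath Sector is on daylight time, UTC+10:30.
07:00 UTC + 10h30m = 17:30 Irath Sector.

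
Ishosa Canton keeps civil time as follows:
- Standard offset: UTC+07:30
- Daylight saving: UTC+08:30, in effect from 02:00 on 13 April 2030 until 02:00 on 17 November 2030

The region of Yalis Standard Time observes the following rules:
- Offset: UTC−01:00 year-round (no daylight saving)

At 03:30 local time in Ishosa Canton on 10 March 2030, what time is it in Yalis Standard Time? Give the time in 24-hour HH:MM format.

19:00

10 March 2030 is outside the daylight-saving period (13 April – 17 November), so Ishosa Canton is on standard time, UTC+07:30.
03:30 Ishosa Canton − 7h30m = 20:00 UTC (rolling into the previous day, 9 March 2030).
Yalis Standard Time stays on UTC−01:00 all year.
20:00 UTC − 1h = 19:00 Yalis Standard Time.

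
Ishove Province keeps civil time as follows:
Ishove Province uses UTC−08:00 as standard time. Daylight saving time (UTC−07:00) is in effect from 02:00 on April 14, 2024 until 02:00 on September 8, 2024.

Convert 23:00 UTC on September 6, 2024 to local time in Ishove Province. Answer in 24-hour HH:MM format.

At the standard offset (UTC−08:00), 23:00 UTC − 8h = 15:00 Ishove Province standard time.
Daylight saving runs 14 April – 8 September; the standard-time date in Ishove Province, September 6, 2024, is inside that window, so Ishove Province is at UTC−07:00.
23:00 UTC − 7h = 16:00 local.

16:00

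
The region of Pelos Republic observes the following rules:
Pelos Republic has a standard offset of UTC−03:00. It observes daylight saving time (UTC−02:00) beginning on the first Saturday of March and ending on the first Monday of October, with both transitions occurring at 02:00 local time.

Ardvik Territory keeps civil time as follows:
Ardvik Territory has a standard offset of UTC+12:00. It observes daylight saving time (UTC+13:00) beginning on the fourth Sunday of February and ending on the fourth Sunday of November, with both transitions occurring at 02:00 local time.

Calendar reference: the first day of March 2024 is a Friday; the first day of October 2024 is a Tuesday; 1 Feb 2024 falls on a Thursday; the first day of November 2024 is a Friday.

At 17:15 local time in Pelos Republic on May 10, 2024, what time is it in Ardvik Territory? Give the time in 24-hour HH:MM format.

1 March 2024 is a Friday, so the first Saturday is March 2.
1 October 2024 is a Tuesday, so the first Monday is October 7.
Daylight saving runs 2 March – 7 October; May 10, 2024 is inside that window, so Pelos Republic is at UTC−02:00.
17:15 Pelos Republic + 2h = 19:15 UTC.
1 February 2024 is a Thursday, so the first Sunday is February 4 and the fourth is February 25.
1 November 2024 is a Friday, so the first Sunday is November 3 and the fourth is November 24.
At the standard offset (UTC+12:00), 19:15 UTC + 12h = 07:15 Ardvik Territory standard time (rolling into the next day, 11 May 2024).
The standard-time date in Ardvik Territory, May 11, 2024, lies within the daylight-saving period (25 February – 24 November), so Ardvik Territory is on daylight time, UTC+13:00.
19:15 UTC + 13h = 08:15 Ardvik Territory (rolling into the next day, 11 May 2024).

08:15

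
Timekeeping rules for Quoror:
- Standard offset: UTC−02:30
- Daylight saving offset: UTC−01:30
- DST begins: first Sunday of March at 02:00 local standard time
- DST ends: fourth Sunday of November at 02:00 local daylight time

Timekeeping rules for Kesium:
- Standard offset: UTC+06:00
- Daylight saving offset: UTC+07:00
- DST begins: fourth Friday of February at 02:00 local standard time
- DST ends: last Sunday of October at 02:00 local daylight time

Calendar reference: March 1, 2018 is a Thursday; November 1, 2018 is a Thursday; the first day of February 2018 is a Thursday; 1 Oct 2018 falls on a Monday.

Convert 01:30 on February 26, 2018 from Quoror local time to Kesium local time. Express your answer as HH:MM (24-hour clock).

11:00

1 March 2018 is a Thursday, so the first Sunday is March 4.
1 November 2018 is a Thursday, so the first Sunday is November 4 and the fourth is November 25.
February 26, 2018 does not fall between 4 March and 25 November, so daylight saving is not in effect and Quoror is at UTC−02:30.
01:30 Quoror + 2h30m = 04:00 UTC.
1 February 2018 is a Thursday, so the first Friday is February 2 and the fourth is February 23.
1 October 2018 is a Monday, so Sundays fall on 7, 14, 21, 28; the last is October 28.
At the standard offset (UTC+06:00), 04:00 UTC + 6h = 10:00 Kesium standard time.
The standard-time date in Kesium, February 26, 2018, lies within the daylight-saving period (23 February – 28 October), so Kesium is on daylight time, UTC+07:00.
04:00 UTC + 7h = 11:00 Kesium.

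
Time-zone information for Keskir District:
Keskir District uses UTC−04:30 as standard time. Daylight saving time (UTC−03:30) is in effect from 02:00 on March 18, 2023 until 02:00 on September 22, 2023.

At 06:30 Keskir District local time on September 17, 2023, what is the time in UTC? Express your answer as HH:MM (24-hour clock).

10:00

September 17, 2023 lies within the daylight-saving period (18 March – 22 September), so Keskir District is on daylight time, UTC−03:30.
06:30 local + 3h30m = 10:00 UTC.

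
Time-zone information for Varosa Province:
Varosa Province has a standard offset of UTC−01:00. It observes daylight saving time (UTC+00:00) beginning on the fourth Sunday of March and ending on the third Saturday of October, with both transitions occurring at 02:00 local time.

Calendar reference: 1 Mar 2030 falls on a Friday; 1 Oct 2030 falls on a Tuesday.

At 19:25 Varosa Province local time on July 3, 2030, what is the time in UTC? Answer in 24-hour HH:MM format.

19:25

1 March 2030 is a Friday, so the first Sunday is March 3 and the fourth is March 24.
1 October 2030 is a Tuesday, so the first Saturday is October 5 and the third is October 19.
July 3, 2030 falls between 24 March and 19 October, so daylight saving is in effect and Varosa Province is at UTC+00:00.
19:25 local − 0h = 19:25 UTC.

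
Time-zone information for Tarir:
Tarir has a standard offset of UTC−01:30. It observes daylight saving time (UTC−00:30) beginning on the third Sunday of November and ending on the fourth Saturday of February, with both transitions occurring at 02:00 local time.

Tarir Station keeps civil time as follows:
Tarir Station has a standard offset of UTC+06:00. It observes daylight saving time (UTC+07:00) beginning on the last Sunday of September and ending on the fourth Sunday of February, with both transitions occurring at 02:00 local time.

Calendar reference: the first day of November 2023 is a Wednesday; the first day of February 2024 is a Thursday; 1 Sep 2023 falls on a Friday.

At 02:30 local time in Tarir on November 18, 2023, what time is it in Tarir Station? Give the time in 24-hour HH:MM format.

11:00

1 November 2023 is a Wednesday, so the first Sunday is November 5 and the third is November 19.
1 February 2024 is a Thursday, so the first Saturday is February 3 and the fourth is February 24.
November 18, 2023 is outside the daylight-saving period (19 November 2023 – 24 February 2024), so Tarir is on standard time, UTC−01:30.
02:30 Tarir + 1h30m = 04:00 UTC.
1 September 2023 is a Friday, so Sundays fall on 3, 10, 17, 24; the last is September 24.
1 February 2024 is a Thursday, so the first Sunday is February 4 and the fourth is February 25.
At the standard offset (UTC+06:00), 04:00 UTC + 6h = 10:00 Tarir Station standard time.
Daylight saving runs 24 September 2023 – 25 February 2024; the standard-time date in Tarir Station, November 18, 2023, is inside that window, so Tarir Station is at UTC+07:00.
04:00 UTC + 7h = 11:00 Tarir Station.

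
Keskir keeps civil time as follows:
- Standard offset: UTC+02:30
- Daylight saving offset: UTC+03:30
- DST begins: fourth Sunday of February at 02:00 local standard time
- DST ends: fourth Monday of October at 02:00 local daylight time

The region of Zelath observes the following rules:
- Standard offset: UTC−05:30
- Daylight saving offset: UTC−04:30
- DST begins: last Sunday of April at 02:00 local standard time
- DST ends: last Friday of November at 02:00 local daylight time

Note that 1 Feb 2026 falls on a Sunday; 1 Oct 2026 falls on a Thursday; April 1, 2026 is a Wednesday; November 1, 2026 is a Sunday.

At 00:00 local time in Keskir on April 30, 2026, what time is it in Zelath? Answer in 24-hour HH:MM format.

1 February 2026 is a Sunday, so the first Sunday is February 1 and the fourth is February 22.
1 October 2026 is a Thursday, so the first Monday is October 5 and the fourth is October 26.
April 30, 2026 lies within the daylight-saving period (22 February – 26 October), so Keskir is on daylight time, UTC+03:30.
00:00 Keskir − 3h30m = 20:30 UTC (rolling into the previous day, 29 April 2026).
1 April 2026 is a Wednesday, so Sundays fall on 5, 12, 19, 26; the last is April 26.
1 November 2026 is a Sunday, so Fridays fall on 6, 13, 20, 27; the last is November 27.
At the standard offset (UTC−05:30), 20:30 UTC − 5h30m = 15:00 Zelath standard time.
Daylight saving runs 26 April – 27 November; the standard-time date in Zelath, April 29, 2026, is inside that window, so Zelath is at UTC−04:30.
20:30 UTC − 4h30m = 16:00 Zelath.

16:00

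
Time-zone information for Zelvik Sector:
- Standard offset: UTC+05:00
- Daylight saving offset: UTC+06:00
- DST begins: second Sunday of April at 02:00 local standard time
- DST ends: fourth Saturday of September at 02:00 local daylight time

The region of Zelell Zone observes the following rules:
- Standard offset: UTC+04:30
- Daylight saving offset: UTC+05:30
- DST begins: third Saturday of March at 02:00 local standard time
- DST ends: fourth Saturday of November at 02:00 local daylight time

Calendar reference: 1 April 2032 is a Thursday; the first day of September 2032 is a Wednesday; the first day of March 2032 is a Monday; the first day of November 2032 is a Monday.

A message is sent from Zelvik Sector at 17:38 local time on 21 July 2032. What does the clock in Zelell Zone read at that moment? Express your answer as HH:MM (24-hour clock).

17:08

1 April 2032 is a Thursday, so the first Sunday is April 4 and the second is April 11.
1 September 2032 is a Wednesday, so the first Saturday is September 4 and the fourth is September 25.
21 July 2032 lies within the daylight-saving period (11 April – 25 September), so Zelvik Sector is on daylight time, UTC+06:00.
17:38 Zelvik Sector − 6h = 11:38 UTC.
1 March 2032 is a Monday, so the first Saturday is March 6 and the third is March 20.
1 November 2032 is a Monday, so the first Saturday is November 6 and the fourth is November 27.
At the standard offset (UTC+04:30), 11:38 UTC + 4h30m = 16:08 Zelell Zone standard time.
The standard-time date in Zelell Zone, 21 July 2032, lies within the daylight-saving period (20 March – 27 November), so Zelell Zone is on daylight time, UTC+05:30.
11:38 UTC + 5h30m = 17:08 Zelell Zone.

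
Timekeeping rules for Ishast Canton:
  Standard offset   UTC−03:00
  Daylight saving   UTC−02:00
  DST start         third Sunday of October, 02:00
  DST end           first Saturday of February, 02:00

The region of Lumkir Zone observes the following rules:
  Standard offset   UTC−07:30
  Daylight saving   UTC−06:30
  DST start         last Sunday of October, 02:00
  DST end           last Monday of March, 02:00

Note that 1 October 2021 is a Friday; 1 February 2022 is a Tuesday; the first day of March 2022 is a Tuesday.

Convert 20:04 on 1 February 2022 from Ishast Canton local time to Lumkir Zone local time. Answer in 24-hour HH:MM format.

15:34

1 October 2021 is a Friday, so the first Sunday is October 3 and the third is October 17.
1 February 2022 is a Tuesday, so the first Saturday is February 5.
Daylight saving runs 17 October 2021 – 5 February 2022; 1 February 2022 is inside that window, so Ishast Canton is at UTC−02:00.
20:04 Ishast Canton + 2h = 22:04 UTC.
1 October 2021 is a Friday, so Sundays fall on 3, 10, 17, 24, 31; the last is October 31.
1 March 2022 is a Tuesday, so Mondays fall on 7, 14, 21, 28; the last is March 28.
At the standard offset (UTC−07:30), 22:04 UTC − 7h30m = 14:34 Lumkir Zone standard time.
Daylight saving runs 31 October 2021 – 28 March 2022; the standard-time date in Lumkir Zone, 1 February 2022, is inside that window, so Lumkir Zone is at UTC−06:30.
22:04 UTC − 6h30m = 15:34 Lumkir Zone.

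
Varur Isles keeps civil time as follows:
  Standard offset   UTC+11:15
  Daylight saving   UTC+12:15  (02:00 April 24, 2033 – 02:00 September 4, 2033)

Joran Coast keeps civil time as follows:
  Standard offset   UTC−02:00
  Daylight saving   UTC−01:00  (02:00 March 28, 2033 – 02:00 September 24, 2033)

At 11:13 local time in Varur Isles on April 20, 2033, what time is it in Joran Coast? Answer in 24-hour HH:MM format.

22:58

April 20, 2033 does not fall between 24 April and 4 September, so daylight saving is not in effect and Varur Isles is at UTC+11:15.
11:13 Varur Isles − 11h15m = 23:58 UTC (rolling into the previous day, 19 April 2033).
At the standard offset (UTC−02:00), 23:58 UTC − 2h = 21:58 Joran Coast standard time.
Daylight saving runs 28 March – 24 September; the standard-time date in Joran Coast, April 19, 2033, is inside that window, so Joran Coast is at UTC−01:00.
23:58 UTC − 1h = 22:58 Joran Coast.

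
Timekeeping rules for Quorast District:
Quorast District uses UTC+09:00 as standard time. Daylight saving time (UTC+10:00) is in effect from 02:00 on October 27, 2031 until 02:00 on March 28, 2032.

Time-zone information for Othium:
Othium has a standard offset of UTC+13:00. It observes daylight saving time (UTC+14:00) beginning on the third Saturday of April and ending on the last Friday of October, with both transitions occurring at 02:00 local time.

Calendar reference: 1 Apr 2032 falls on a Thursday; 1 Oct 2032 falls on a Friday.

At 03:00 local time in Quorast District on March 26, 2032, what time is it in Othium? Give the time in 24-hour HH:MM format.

March 26, 2032 lies within the daylight-saving period (27 October 2031 – 28 March 2032), so Quorast District is on daylight time, UTC+10:00.
03:00 Quorast District − 10h = 17:00 UTC (rolling into the previous day, 25 March 2032).
1 April 2032 is a Thursday, so the first Saturday is April 3 and the third is April 17.
1 October 2032 is a Friday, so Fridays fall on 1, 8, 15, 22, 29; the last is October 29.
At the standard offset (UTC+13:00), 17:00 UTC + 13h = 06:00 Othium standard time (rolling into the next day, 26 March 2032).
Daylight saving runs 17 April – 29 October; the standard-time date in Othium, March 26, 2032, is outside that window, so Othium is on standard time at UTC+13:00.
17:00 UTC + 13h = 06:00 Othium (rolling into the next day, 26 March 2032).

06:00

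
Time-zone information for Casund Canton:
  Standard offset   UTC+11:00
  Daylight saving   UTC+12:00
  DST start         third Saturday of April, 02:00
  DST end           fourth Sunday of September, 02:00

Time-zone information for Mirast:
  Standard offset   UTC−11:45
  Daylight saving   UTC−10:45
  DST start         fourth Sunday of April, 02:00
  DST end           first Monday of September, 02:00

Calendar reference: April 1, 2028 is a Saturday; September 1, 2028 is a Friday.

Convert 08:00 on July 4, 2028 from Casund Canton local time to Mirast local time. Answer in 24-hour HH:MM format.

09:15

1 April 2028 is a Saturday, so the first Saturday is April 1 and the third is April 15.
1 September 2028 is a Friday, so the first Sunday is September 3 and the fourth is September 24.
July 4, 2028 falls between 15 April and 24 September, so daylight saving is in effect and Casund Canton is at UTC+12:00.
08:00 Casund Canton − 12h = 20:00 UTC (rolling into the previous day, 3 July 2028).
1 April 2028 is a Saturday, so the first Sunday is April 2 and the fourth is April 23.
1 September 2028 is a Friday, so the first Monday is September 4.
At the standard offset (UTC−11:45), 20:00 UTC − 11h45m = 08:15 Mirast standard time.
The standard-time date in Mirast, July 3, 2028, falls between 23 April and 4 September, so daylight saving is in effect and Mirast is at UTC−10:45.
20:00 UTC − 10h45m = 09:15 Mirast.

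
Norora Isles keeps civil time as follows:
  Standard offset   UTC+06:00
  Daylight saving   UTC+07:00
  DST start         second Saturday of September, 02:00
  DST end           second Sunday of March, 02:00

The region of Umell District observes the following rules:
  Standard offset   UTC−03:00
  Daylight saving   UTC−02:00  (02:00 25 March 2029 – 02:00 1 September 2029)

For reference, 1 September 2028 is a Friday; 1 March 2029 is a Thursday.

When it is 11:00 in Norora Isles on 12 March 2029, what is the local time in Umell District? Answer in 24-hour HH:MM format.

1 September 2028 is a Friday, so the first Saturday is September 2 and the second is September 9.
1 March 2029 is a Thursday, so the first Sunday is March 4 and the second is March 11.
12 March 2029 is outside the daylight-saving period (9 September 2028 – 11 March 2029), so Norora Isles is on standard time, UTC+06:00.
11:00 Norora Isles − 6h = 05:00 UTC.
At the standard offset (UTC−03:00), 05:00 UTC − 3h = 02:00 Umell District standard time.
The standard-time date in Umell District, 12 March 2029, does not fall between 25 March and 1 September, so daylight saving is not in effect and Umell District is at UTC−03:00.
05:00 UTC − 3h = 02:00 Umell District.

02:00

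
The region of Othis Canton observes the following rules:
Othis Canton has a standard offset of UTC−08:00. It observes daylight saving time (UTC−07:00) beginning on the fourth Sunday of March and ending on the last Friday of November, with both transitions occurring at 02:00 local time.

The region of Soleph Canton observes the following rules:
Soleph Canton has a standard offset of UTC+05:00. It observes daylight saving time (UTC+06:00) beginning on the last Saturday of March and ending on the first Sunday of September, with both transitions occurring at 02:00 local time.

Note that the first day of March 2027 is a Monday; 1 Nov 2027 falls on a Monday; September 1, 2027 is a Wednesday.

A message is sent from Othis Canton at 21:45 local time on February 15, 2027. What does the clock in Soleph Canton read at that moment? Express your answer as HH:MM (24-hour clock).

1 March 2027 is a Monday, so the first Sunday is March 7 and the fourth is March 28.
1 November 2027 is a Monday, so Fridays fall on 5, 12, 19, 26; the last is November 26.
Daylight saving runs 28 March – 26 November; February 15, 2027 is outside that window, so Othis Canton is on standard time at UTC−08:00.
21:45 Othis Canton + 8h = 05:45 UTC (rolling into the next day, 16 February 2027).
1 March 2027 is a Monday, so Saturdays fall on 6, 13, 20, 27; the last is March 27.
1 September 2027 is a Wednesday, so the first Sunday is September 5.
At the standard offset (UTC+05:00), 05:45 UTC + 5h = 10:45 Soleph Canton standard time.
The standard-time date in Soleph Canton, February 16, 2027, does not fall between 27 March and 5 September, so daylight saving is not in effect and Soleph Canton is at UTC+05:00.
05:45 UTC + 5h = 10:45 Soleph Canton.

10:45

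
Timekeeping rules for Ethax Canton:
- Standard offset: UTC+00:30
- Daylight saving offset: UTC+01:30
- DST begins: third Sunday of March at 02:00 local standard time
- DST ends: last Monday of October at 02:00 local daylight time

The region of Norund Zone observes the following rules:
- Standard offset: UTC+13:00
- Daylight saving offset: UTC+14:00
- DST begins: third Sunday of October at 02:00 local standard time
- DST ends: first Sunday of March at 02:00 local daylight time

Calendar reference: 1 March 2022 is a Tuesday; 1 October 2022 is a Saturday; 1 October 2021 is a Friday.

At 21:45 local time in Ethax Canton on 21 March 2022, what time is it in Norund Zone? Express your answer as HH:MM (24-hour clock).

1 March 2022 is a Tuesday, so the first Sunday is March 6 and the third is March 20.
1 October 2022 is a Saturday, so Mondays fall on 3, 10, 17, 24, 31; the last is October 31.
21 March 2022 falls between 20 March and 31 October, so daylight saving is in effect and Ethax Canton is at UTC+01:30.
21:45 Ethax Canton − 1h30m = 20:15 UTC.
1 October 2021 is a Friday, so the first Sunday is October 3 and the third is October 17.
1 March 2022 is a Tuesday, so the first Sunday is March 6.
At the standard offset (UTC+13:00), 20:15 UTC + 13h = 09:15 Norund Zone standard time (rolling into the next day, 22 March 2022).
The standard-time date in Norund Zone, 22 March 2022, does not fall between 17 October 2021 and 6 March 2022, so daylight saving is not in effect and Norund Zone is at UTC+13:00.
20:15 UTC + 13h = 09:15 Norund Zone (rolling into the next day, 22 March 2022).

09:15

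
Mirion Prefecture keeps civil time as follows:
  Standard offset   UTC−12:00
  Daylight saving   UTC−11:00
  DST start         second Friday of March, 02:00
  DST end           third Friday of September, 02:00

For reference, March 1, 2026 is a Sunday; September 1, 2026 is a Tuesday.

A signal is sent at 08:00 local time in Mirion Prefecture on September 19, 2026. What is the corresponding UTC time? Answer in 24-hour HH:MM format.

1 March 2026 is a Sunday, so the first Friday is March 6 and the second is March 13.
1 September 2026 is a Tuesday, so the first Friday is September 4 and the third is September 18.
September 19, 2026 is outside the daylight-saving period (13 March – 18 September), so Mirion Prefecture is on standard time, UTC−12:00.
08:00 local + 12h = 20:00 UTC.

20:00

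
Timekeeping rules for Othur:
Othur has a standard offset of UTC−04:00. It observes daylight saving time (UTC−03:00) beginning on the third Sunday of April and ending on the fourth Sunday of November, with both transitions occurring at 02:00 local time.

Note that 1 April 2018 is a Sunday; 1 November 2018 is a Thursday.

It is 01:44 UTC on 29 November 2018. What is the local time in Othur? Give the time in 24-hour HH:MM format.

21:44

1 April 2018 is a Sunday, so the first Sunday is April 1 and the third is April 15.
1 November 2018 is a Thursday, so the first Sunday is November 4 and the fourth is November 25.
At the standard offset (UTC−04:00), 01:44 UTC − 4h = 21:44 Othur standard time (rolling into the previous day, 28 November 2018).
Daylight saving runs 15 April – 25 November; the standard-time date in Othur, 28 November 2018, is outside that window, so Othur is on standard time at UTC−04:00.
01:44 UTC − 4h = 21:44 local (rolling into the previous day, 28 November 2018).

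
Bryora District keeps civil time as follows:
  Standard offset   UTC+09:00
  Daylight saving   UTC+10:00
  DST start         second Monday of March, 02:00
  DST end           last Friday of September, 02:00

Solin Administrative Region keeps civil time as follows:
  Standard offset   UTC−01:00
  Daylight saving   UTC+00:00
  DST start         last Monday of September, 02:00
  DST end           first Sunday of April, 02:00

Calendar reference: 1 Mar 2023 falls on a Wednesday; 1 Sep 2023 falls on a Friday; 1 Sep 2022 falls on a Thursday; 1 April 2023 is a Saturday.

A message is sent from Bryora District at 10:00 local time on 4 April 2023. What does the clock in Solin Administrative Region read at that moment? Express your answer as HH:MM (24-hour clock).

1 March 2023 is a Wednesday, so the first Monday is March 6 and the second is March 13.
1 September 2023 is a Friday, so Fridays fall on 1, 8, 15, 22, 29; the last is September 29.
4 April 2023 lies within the daylight-saving period (13 March – 29 September), so Bryora District is on daylight time, UTC+10:00.
10:00 Bryora District − 10h = 00:00 UTC.
1 September 2022 is a Thursday, so Mondays fall on 5, 12, 19, 26; the last is September 26.
1 April 2023 is a Saturday, so the first Sunday is April 2.
At the standard offset (UTC−01:00), 00:00 UTC − 1h = 23:00 Solin Administrative Region standard time (rolling into the previous day, 3 April 2023).
The standard-time date in Solin Administrative Region, 3 April 2023, is outside the daylight-saving period (26 September 2022 – 2 April 2023), so Solin Administrative Region is on standard time, UTC−01:00.
00:00 UTC − 1h = 23:00 Solin Administrative Region (rolling into the previous day, 3 April 2023).

23:00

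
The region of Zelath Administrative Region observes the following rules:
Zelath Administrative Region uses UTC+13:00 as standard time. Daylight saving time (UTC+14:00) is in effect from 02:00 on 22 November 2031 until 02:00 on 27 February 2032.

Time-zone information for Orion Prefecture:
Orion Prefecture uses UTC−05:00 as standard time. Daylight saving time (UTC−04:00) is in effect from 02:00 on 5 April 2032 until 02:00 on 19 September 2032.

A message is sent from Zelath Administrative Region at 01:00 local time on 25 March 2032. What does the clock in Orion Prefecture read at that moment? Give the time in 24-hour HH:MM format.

Daylight saving runs 22 November 2031 – 27 February 2032; 25 March 2032 is outside that window, so Zelath Administrative Region is on standard time at UTC+13:00.
01:00 Zelath Administrative Region − 13h = 12:00 UTC (rolling into the previous day, 24 March 2032).
At the standard offset (UTC−05:00), 12:00 UTC − 5h = 07:00 Orion Prefecture standard time.
The standard-time date in Orion Prefecture, 24 March 2032, is outside the daylight-saving period (5 April – 19 September), so Orion Prefecture is on standard time, UTC−05:00.
12:00 UTC − 5h = 07:00 Orion Prefecture.

07:00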